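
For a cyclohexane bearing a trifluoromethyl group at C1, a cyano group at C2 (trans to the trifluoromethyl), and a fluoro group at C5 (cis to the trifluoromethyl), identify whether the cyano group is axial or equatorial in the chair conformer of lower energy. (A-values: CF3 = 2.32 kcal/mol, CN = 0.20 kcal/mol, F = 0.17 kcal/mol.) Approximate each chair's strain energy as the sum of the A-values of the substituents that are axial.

equatorial

Chair I (trifluoromethyl axial, cyano axial, fluoro axial): E = 2.69 kcal/mol.
Chair II (trifluoromethyl equatorial, cyano equatorial, fluoro equatorial): E = 0.00 kcal/mol.
Chair II is the more stable (lower-energy) conformer, and in that chair the cyano group is equatorial.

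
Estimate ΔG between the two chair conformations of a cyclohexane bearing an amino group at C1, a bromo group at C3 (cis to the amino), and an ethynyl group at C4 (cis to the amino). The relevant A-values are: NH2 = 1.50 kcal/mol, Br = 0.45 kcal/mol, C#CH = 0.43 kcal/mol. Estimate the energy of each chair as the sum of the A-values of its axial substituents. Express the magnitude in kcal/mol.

Chair I (amino axial, bromo axial, ethynyl equatorial): E = 1.95 kcal/mol.
Chair II (amino equatorial, bromo equatorial, ethynyl axial): E = 0.43 kcal/mol.
ΔE = 1.95 − 0.43 = 1.52 kcal/mol; chair II is more stable.

1.52 kcal/mol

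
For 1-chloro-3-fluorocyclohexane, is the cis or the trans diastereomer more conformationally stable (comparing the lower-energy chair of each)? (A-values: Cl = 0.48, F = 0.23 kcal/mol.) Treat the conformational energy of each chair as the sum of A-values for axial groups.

At 1,3 positions (parity same): cis → (e,e or a,a); trans → (a,e or e,a).
Best chair for cis: E = 0.00 kcal/mol; best chair for trans: E = 0.23 kcal/mol.
The cis isomer is lower by 0.23 kcal/mol.

cis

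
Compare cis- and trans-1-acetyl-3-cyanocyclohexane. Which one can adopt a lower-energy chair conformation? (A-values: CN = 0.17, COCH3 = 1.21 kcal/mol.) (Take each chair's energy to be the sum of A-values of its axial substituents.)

At 1,3 positions (parity same): cis → (e,e or a,a); trans → (a,e or e,a).
Best chair for cis: E = 0.00 kcal/mol; best chair for trans: E = 0.17 kcal/mol.
The cis isomer is lower by 0.17 kcal/mol.

cis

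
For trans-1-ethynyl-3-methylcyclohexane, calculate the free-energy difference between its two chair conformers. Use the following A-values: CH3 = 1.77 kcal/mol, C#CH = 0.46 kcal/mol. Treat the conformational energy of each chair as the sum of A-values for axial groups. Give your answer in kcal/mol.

1.31 kcal/mol

C1 and C3 have the same parity, so for the trans isomer the two substituents are one axial and one equatorial in each chair.
Chair I (methyl axial, ethynyl equatorial): E = 1.77 kcal/mol.
Chair II (methyl equatorial, ethynyl axial): E = 0.46 kcal/mol.
ΔE = 1.77 − 0.46 = 1.31 kcal/mol; chair II is more stable.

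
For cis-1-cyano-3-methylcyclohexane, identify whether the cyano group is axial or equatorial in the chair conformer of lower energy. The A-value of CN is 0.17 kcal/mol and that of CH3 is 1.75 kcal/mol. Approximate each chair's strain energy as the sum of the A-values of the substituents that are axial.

C1 and C3 have the same parity, so for the cis isomer the two substituents are e,e in one chair and a,a in the other.
Chair I (cyano axial, methyl axial): E = 1.92 kcal/mol.
Chair II (cyano equatorial, methyl equatorial): E = 0.00 kcal/mol.
Chair II is the more stable (lower-energy) conformer, and in that chair the cyano group is equatorial.

equatorial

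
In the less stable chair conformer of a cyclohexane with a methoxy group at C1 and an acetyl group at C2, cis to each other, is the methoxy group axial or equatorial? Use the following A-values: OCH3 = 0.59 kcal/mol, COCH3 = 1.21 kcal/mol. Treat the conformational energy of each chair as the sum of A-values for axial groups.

equatorial

C1 and C2 have opposite parity, so for the cis isomer the two substituents are one axial and one equatorial in each chair.
Chair I (methoxy axial, acetyl equatorial): E = 0.59 kcal/mol.
Chair II (methoxy equatorial, acetyl axial): E = 1.21 kcal/mol.
Chair II is the less stable (higher-energy) conformer, and in that chair the methoxy group is equatorial.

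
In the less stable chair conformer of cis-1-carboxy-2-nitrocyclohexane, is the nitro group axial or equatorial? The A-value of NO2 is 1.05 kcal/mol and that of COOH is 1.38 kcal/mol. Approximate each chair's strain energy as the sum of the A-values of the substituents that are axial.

equatorial

C1 and C2 have opposite parity, so for the cis isomer the two substituents are one axial and one equatorial in each chair.
Chair I (nitro axial, carboxyl equatorial): E = 1.05 kcal/mol.
Chair II (nitro equatorial, carboxyl axial): E = 1.38 kcal/mol.
Chair II is the less stable (higher-energy) conformer, and in that chair the nitro group is equatorial.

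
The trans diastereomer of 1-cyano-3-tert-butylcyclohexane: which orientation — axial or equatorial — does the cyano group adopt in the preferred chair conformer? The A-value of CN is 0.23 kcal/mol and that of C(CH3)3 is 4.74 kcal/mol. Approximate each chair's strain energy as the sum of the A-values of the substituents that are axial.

axial

C1 and C3 have the same parity, so for the trans isomer the two substituents are one axial and one equatorial in each chair.
Chair I (cyano axial, tert-butyl equatorial): E = 0.23 kcal/mol.
Chair II (cyano equatorial, tert-butyl axial): E = 4.74 kcal/mol.
Chair I is the more stable (lower-energy) conformer, and in that chair the cyano group is axial.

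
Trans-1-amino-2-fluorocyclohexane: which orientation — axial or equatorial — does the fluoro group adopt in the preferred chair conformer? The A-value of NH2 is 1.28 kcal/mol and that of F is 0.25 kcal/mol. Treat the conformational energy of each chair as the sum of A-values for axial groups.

C1 and C2 have opposite parity, so for the trans isomer the two substituents are e,e in one chair and a,a in the other.
Chair I (amino axial, fluoro axial): E = 1.53 kcal/mol.
Chair II (amino equatorial, fluoro equatorial): E = 0.00 kcal/mol.
Chair II is the more stable (lower-energy) conformer, and in that chair the fluoro group is equatorial.

equatorial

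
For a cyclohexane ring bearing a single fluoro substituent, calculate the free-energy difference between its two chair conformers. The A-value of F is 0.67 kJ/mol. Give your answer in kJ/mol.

0.67 kJ/mol

A monosubstituted cyclohexane has one chair with the fluoro group axial (E = A = 0.67 kJ/mol) and one with it equatorial (E = 0).
ΔE = 0.67 − 0 = 0.67 kJ/mol.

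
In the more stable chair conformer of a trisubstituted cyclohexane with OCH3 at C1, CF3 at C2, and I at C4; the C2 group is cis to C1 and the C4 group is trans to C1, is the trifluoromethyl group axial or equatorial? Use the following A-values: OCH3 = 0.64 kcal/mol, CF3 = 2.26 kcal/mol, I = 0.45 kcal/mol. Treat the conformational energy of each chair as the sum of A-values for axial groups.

Chair I (methoxy axial, trifluoromethyl equatorial, iodo axial): E = 1.09 kcal/mol.
Chair II (methoxy equatorial, trifluoromethyl axial, iodo equatorial): E = 2.26 kcal/mol.
Chair I is the more stable (lower-energy) conformer, and in that chair the trifluoromethyl group is equatorial.

equatorial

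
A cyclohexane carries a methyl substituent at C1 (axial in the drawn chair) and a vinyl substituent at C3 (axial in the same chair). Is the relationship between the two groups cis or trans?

C1 and C3 have the same parity, so their axial bonds point in the same direction.
With same-parity carbons, two substituents on the same face are both axial or both equatorial; opposite faces give one of each.
Here the groups are axial/axial → same face → cis.

cis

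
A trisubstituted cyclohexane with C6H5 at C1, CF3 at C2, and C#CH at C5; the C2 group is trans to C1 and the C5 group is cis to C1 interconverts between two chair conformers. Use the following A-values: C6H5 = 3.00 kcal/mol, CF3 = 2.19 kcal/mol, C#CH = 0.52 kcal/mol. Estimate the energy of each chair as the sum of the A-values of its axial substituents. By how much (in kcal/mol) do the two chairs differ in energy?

Chair I (phenyl axial, trifluoromethyl axial, ethynyl axial): E = 5.71 kcal/mol.
Chair II (phenyl equatorial, trifluoromethyl equatorial, ethynyl equatorial): E = 0.00 kcal/mol.
ΔE = 5.71 − 0.00 = 5.71 kcal/mol; chair II is more stable.

5.71 kcal/mol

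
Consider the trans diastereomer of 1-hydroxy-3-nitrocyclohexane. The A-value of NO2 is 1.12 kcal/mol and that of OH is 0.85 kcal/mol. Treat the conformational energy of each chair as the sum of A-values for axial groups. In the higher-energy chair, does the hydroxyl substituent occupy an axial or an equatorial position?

equatorial

C1 and C3 have the same parity, so for the trans isomer the two substituents are one axial and one equatorial in each chair.
Chair I (nitro axial, hydroxyl equatorial): E = 1.12 kcal/mol.
Chair II (nitro equatorial, hydroxyl axial): E = 0.85 kcal/mol.
Chair I is the less stable (higher-energy) conformer, and in that chair the hydroxyl group is equatorial.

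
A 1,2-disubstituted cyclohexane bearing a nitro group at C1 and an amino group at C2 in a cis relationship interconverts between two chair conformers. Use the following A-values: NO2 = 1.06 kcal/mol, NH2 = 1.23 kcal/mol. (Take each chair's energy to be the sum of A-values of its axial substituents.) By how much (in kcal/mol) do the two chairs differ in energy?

C1 and C2 have opposite parity, so for the cis isomer the two substituents are one axial and one equatorial in each chair.
Chair I (nitro axial, amino equatorial): E = 1.06 kcal/mol.
Chair II (nitro equatorial, amino axial): E = 1.23 kcal/mol.
ΔE = 1.23 − 1.06 = 0.17 kcal/mol; chair I is more stable.

0.17 kcal/mol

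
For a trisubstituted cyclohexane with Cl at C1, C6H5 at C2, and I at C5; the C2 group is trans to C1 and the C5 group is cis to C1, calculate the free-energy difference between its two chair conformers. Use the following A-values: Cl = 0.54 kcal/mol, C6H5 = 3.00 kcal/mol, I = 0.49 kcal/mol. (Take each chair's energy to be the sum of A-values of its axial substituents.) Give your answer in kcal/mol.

4.03 kcal/mol

Chair I (chloro axial, phenyl axial, iodo axial): E = 4.03 kcal/mol.
Chair II (chloro equatorial, phenyl equatorial, iodo equatorial): E = 0.00 kcal/mol.
ΔE = 4.03 − 0.00 = 4.03 kcal/mol; chair II is more stable.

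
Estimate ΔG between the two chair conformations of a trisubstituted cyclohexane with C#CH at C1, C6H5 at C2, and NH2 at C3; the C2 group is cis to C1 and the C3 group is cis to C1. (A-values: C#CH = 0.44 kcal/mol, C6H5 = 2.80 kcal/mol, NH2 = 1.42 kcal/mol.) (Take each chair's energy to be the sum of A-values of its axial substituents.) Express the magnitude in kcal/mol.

Chair I (ethynyl axial, phenyl equatorial, amino axial): E = 1.86 kcal/mol.
Chair II (ethynyl equatorial, phenyl axial, amino equatorial): E = 2.80 kcal/mol.
ΔE = 2.80 − 1.86 = 0.94 kcal/mol; chair I is more stable.

0.94 kcal/mol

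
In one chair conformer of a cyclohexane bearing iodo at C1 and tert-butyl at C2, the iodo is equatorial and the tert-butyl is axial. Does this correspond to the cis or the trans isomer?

cis

C1 and C2 have opposite parity, so their axial bonds point in opposite directions.
With opposite-parity carbons, two substituents on the same face are one axial and one equatorial; opposite faces give both axial or both equatorial.
Here the groups are equatorial/axial → same face → cis.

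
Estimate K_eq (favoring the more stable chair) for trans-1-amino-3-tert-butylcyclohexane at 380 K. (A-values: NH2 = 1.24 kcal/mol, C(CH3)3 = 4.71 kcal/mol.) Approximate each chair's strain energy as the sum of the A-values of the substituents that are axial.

C1 and C3 have the same parity, so for the trans isomer the two substituents are one axial and one equatorial in each chair.
Chair I (amino axial, tert-butyl equatorial): E = 1.24 kcal/mol; chair II (amino equatorial, tert-butyl axial): E = 4.71 kcal/mol.
ΔG = 3.47 kcal/mol between the two chairs.
K = exp(ΔG/RT) with R = 1.987×10⁻³ kcal mol⁻¹ K⁻¹ and T = 380 K gives K ≈ 99.1.

K ≈ 99.1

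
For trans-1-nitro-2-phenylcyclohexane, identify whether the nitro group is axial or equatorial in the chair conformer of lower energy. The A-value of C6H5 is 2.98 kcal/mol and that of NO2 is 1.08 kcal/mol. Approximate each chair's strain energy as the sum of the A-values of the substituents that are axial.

C1 and C2 have opposite parity, so for the trans isomer the two substituents are e,e in one chair and a,a in the other.
Chair I (phenyl axial, nitro axial): E = 4.06 kcal/mol.
Chair II (phenyl equatorial, nitro equatorial): E = 0.00 kcal/mol.
Chair II is the more stable (lower-energy) conformer, and in that chair the nitro group is equatorial.

equatorial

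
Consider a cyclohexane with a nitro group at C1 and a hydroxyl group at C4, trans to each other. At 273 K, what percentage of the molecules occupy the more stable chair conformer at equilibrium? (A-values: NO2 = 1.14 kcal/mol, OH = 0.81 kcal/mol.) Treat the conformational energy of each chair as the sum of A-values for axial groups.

97.3%

C1 and C4 have opposite parity, so for the trans isomer the two substituents are e,e in one chair and a,a in the other.
Chair I (nitro axial, hydroxyl axial): E = 1.95 kcal/mol; chair II (nitro equatorial, hydroxyl equatorial): E = 0.00 kcal/mol.
ΔG = 1.95 kcal/mol between the two chairs.
K = exp(ΔG/RT) with R = 1.987×10⁻³ kcal mol⁻¹ K⁻¹ and T = 273 K gives K ≈ 36.4.
Fraction in the lower-energy chair = K/(K+1) = 97.3%.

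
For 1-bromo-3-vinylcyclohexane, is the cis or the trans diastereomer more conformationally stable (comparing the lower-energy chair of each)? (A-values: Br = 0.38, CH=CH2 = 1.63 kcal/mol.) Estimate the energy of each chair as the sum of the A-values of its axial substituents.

cis

At 1,3 positions (parity same): cis → (e,e or a,a); trans → (a,e or e,a).
Best chair for cis: E = 0.00 kcal/mol; best chair for trans: E = 0.38 kcal/mol.
The cis isomer is lower by 0.38 kcal/mol.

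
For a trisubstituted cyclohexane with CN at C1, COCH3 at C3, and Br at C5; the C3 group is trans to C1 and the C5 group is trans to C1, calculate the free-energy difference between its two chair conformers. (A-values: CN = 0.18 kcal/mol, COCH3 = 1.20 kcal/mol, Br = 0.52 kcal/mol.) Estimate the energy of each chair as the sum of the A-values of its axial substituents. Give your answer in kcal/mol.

Chair I (cyano axial, acetyl equatorial, bromo equatorial): E = 0.18 kcal/mol.
Chair II (cyano equatorial, acetyl axial, bromo axial): E = 1.72 kcal/mol.
ΔE = 1.72 − 0.18 = 1.54 kcal/mol; chair I is more stable.

1.54 kcal/mol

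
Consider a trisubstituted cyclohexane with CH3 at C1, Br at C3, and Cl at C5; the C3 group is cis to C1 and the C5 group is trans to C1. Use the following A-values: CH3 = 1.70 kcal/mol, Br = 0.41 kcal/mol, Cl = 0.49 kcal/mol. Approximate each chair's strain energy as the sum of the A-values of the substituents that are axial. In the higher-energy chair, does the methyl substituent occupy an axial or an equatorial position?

Chair I (methyl axial, bromo axial, chloro equatorial): E = 2.11 kcal/mol.
Chair II (methyl equatorial, bromo equatorial, chloro axial): E = 0.49 kcal/mol.
Chair I is the less stable (higher-energy) conformer, and in that chair the methyl group is axial.

axial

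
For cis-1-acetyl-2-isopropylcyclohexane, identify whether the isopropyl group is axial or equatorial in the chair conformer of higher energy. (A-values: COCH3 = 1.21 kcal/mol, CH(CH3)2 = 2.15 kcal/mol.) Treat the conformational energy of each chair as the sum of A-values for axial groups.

C1 and C2 have opposite parity, so for the cis isomer the two substituents are one axial and one equatorial in each chair.
Chair I (acetyl axial, isopropyl equatorial): E = 1.21 kcal/mol.
Chair II (acetyl equatorial, isopropyl axial): E = 2.15 kcal/mol.
Chair II is the less stable (higher-energy) conformer, and in that chair the isopropyl group is axial.

axial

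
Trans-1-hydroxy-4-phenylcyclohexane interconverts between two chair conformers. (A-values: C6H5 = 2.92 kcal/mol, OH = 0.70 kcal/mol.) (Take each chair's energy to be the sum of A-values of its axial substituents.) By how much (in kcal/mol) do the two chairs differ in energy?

3.62 kcal/mol

C1 and C4 have opposite parity, so for the trans isomer the two substituents are e,e in one chair and a,a in the other.
Chair I (phenyl axial, hydroxyl axial): E = 3.62 kcal/mol.
Chair II (phenyl equatorial, hydroxyl equatorial): E = 0.00 kcal/mol.
ΔE = 3.62 − 0.00 = 3.62 kcal/mol; chair II is more stable.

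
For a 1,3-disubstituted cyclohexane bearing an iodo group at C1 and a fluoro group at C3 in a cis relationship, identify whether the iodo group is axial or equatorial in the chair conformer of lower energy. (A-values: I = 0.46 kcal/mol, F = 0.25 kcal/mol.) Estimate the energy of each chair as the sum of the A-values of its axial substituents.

equatorial

C1 and C3 have the same parity, so for the cis isomer the two substituents are e,e in one chair and a,a in the other.
Chair I (iodo axial, fluoro axial): E = 0.71 kcal/mol.
Chair II (iodo equatorial, fluoro equatorial): E = 0.00 kcal/mol.
Chair II is the more stable (lower-energy) conformer, and in that chair the iodo group is equatorial.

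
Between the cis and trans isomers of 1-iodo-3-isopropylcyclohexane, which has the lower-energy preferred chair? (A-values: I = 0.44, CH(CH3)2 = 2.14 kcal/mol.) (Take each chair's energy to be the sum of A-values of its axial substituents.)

cis

At 1,3 positions (parity same): cis → (e,e or a,a); trans → (a,e or e,a).
Best chair for cis: E = 0.00 kcal/mol; best chair for trans: E = 0.44 kcal/mol.
The cis isomer is lower by 0.44 kcal/mol.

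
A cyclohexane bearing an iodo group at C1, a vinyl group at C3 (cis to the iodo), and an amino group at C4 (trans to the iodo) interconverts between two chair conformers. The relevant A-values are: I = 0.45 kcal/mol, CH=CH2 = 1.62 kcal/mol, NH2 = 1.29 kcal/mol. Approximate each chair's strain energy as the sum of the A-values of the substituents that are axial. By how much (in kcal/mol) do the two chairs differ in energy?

Chair I (iodo axial, vinyl axial, amino axial): E = 3.36 kcal/mol.
Chair II (iodo equatorial, vinyl equatorial, amino equatorial): E = 0.00 kcal/mol.
ΔE = 3.36 − 0.00 = 3.36 kcal/mol; chair II is more stable.

3.36 kcal/mol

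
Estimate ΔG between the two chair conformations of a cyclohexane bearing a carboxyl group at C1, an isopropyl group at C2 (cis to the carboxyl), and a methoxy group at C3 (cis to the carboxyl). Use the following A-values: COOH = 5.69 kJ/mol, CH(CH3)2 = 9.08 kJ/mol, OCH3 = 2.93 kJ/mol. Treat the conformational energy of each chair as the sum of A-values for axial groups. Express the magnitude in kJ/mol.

Chair I (carboxyl axial, isopropyl equatorial, methoxy axial): E = 8.62 kJ/mol.
Chair II (carboxyl equatorial, isopropyl axial, methoxy equatorial): E = 9.08 kJ/mol.
ΔE = 9.08 − 8.62 = 0.46 kJ/mol; chair I is more stable.

0.46 kJ/mol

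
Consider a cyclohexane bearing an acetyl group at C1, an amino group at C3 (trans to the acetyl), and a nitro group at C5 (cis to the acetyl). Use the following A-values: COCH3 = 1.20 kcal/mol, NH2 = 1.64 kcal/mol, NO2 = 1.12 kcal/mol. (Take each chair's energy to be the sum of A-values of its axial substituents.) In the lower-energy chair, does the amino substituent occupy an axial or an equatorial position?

Chair I (acetyl axial, amino equatorial, nitro axial): E = 2.32 kcal/mol.
Chair II (acetyl equatorial, amino axial, nitro equatorial): E = 1.64 kcal/mol.
Chair II is the more stable (lower-energy) conformer, and in that chair the amino group is axial.

axial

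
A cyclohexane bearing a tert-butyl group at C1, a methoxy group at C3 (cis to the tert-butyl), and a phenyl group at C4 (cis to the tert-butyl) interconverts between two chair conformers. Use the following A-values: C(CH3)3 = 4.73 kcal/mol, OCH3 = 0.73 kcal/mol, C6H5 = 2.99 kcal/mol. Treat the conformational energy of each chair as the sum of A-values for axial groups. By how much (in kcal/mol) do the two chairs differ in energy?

Chair I (tert-butyl axial, methoxy axial, phenyl equatorial): E = 5.46 kcal/mol.
Chair II (tert-butyl equatorial, methoxy equatorial, phenyl axial): E = 2.99 kcal/mol.
ΔE = 5.46 − 2.99 = 2.47 kcal/mol; chair II is more stable.

2.47 kcal/mol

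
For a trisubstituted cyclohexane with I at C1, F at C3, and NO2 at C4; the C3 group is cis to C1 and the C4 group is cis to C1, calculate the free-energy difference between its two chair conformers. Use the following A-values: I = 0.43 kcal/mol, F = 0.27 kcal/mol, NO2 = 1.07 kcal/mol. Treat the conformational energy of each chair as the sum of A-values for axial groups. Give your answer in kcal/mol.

0.37 kcal/mol

Chair I (iodo axial, fluoro axial, nitro equatorial): E = 0.70 kcal/mol.
Chair II (iodo equatorial, fluoro equatorial, nitro axial): E = 1.07 kcal/mol.
ΔE = 1.07 − 0.70 = 0.37 kcal/mol; chair I is more stable.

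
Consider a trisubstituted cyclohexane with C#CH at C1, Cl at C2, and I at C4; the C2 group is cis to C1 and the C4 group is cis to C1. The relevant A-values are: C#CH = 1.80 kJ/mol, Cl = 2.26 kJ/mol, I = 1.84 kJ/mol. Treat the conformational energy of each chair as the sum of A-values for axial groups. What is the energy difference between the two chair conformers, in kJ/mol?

Chair I (ethynyl axial, chloro equatorial, iodo equatorial): E = 1.80 kJ/mol.
Chair II (ethynyl equatorial, chloro axial, iodo axial): E = 4.10 kJ/mol.
ΔE = 4.10 − 1.80 = 2.30 kJ/mol; chair I is more stable.

2.30 kJ/mol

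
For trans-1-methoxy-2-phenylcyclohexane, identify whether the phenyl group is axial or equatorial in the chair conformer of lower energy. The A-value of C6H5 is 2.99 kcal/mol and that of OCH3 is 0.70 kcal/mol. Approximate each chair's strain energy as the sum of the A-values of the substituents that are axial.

equatorial

C1 and C2 have opposite parity, so for the trans isomer the two substituents are e,e in one chair and a,a in the other.
Chair I (phenyl axial, methoxy axial): E = 3.69 kcal/mol.
Chair II (phenyl equatorial, methoxy equatorial): E = 0.00 kcal/mol.
Chair II is the more stable (lower-energy) conformer, and in that chair the phenyl group is equatorial.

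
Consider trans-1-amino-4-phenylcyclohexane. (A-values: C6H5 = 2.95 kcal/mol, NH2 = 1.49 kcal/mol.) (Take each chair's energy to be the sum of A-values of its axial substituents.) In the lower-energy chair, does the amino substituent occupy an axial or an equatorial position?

equatorial

C1 and C4 have opposite parity, so for the trans isomer the two substituents are e,e in one chair and a,a in the other.
Chair I (phenyl axial, amino axial): E = 4.44 kcal/mol.
Chair II (phenyl equatorial, amino equatorial): E = 0.00 kcal/mol.
Chair II is the more stable (lower-energy) conformer, and in that chair the amino group is equatorial.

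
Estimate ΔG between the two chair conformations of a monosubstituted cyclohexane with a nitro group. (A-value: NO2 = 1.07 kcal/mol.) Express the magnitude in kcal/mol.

A monosubstituted cyclohexane has one chair with the nitro group axial (E = A = 1.07 kcal/mol) and one with it equatorial (E = 0).
ΔE = 1.07 − 0 = 1.07 kcal/mol.

1.07 kcal/mol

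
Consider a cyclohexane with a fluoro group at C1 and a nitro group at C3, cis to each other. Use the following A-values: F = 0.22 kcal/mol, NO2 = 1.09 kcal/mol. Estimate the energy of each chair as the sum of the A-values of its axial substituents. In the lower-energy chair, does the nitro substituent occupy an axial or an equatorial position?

C1 and C3 have the same parity, so for the cis isomer the two substituents are e,e in one chair and a,a in the other.
Chair I (fluoro axial, nitro axial): E = 1.31 kcal/mol.
Chair II (fluoro equatorial, nitro equatorial): E = 0.00 kcal/mol.
Chair II is the more stable (lower-energy) conformer, and in that chair the nitro group is equatorial.

equatorial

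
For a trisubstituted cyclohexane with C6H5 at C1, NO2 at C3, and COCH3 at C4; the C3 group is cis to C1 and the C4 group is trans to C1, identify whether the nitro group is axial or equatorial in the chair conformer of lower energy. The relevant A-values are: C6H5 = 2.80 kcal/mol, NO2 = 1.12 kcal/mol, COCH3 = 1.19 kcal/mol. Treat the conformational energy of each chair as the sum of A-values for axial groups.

equatorial

Chair I (phenyl axial, nitro axial, acetyl axial): E = 5.11 kcal/mol.
Chair II (phenyl equatorial, nitro equatorial, acetyl equatorial): E = 0.00 kcal/mol.
Chair II is the more stable (lower-energy) conformer, and in that chair the nitro group is equatorial.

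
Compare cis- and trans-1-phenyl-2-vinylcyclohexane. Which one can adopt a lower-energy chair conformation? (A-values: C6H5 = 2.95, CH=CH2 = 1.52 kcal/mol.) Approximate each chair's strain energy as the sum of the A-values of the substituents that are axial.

At 1,2 positions (parity opposite): cis → (a,e or e,a); trans → (e,e or a,a).
Best chair for cis: E = 1.52 kcal/mol; best chair for trans: E = 0.00 kcal/mol.
The trans isomer is lower by 1.52 kcal/mol.

trans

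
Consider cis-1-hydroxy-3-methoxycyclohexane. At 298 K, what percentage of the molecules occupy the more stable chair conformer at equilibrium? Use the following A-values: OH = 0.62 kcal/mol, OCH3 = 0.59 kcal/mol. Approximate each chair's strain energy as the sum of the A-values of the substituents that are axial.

88.5%

C1 and C3 have the same parity, so for the cis isomer the two substituents are e,e in one chair and a,a in the other.
Chair I (hydroxyl axial, methoxy axial): E = 1.21 kcal/mol; chair II (hydroxyl equatorial, methoxy equatorial): E = 0.00 kcal/mol.
ΔG = 1.21 kcal/mol between the two chairs.
K = exp(ΔG/RT) with R = 1.987×10⁻³ kcal mol⁻¹ K⁻¹ and T = 298 K gives K ≈ 7.72.
Fraction in the lower-energy chair = K/(K+1) = 88.5%.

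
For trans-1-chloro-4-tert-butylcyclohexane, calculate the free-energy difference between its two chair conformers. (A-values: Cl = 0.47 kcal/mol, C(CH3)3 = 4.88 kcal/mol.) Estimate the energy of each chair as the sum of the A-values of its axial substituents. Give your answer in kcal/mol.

C1 and C4 have opposite parity, so for the trans isomer the two substituents are e,e in one chair and a,a in the other.
Chair I (chloro axial, tert-butyl axial): E = 5.35 kcal/mol.
Chair II (chloro equatorial, tert-butyl equatorial): E = 0.00 kcal/mol.
ΔE = 5.35 − 0.00 = 5.35 kcal/mol; chair II is more stable.

5.35 kcal/mol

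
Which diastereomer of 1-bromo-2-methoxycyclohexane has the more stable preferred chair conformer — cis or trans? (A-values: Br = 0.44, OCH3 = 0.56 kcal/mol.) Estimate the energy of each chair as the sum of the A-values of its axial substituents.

At 1,2 positions (parity opposite): cis → (a,e or e,a); trans → (e,e or a,a).
Best chair for cis: E = 0.44 kcal/mol; best chair for trans: E = 0.00 kcal/mol.
The trans isomer is lower by 0.44 kcal/mol.

trans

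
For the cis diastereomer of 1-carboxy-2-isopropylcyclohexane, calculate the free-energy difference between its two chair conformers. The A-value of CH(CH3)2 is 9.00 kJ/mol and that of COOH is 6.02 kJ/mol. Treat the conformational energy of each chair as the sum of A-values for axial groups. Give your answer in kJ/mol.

C1 and C2 have opposite parity, so for the cis isomer the two substituents are one axial and one equatorial in each chair.
Chair I (isopropyl axial, carboxyl equatorial): E = 9.00 kJ/mol.
Chair II (isopropyl equatorial, carboxyl axial): E = 6.02 kJ/mol.
ΔE = 9.00 − 6.02 = 2.98 kJ/mol; chair II is more stable.

2.98 kJ/mol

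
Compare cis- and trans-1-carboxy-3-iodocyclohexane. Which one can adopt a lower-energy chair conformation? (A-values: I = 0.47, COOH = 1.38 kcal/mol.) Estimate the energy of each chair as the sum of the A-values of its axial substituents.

cis

At 1,3 positions (parity same): cis → (e,e or a,a); trans → (a,e or e,a).
Best chair for cis: E = 0.00 kcal/mol; best chair for trans: E = 0.47 kcal/mol.
The cis isomer is lower by 0.47 kcal/mol.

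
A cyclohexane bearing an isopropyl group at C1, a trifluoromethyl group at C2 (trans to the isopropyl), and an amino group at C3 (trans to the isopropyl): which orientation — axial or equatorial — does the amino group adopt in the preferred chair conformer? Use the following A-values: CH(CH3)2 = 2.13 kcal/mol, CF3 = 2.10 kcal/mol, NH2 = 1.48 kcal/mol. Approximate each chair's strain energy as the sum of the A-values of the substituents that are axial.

Chair I (isopropyl axial, trifluoromethyl axial, amino equatorial): E = 4.23 kcal/mol.
Chair II (isopropyl equatorial, trifluoromethyl equatorial, amino axial): E = 1.48 kcal/mol.
Chair II is the more stable (lower-energy) conformer, and in that chair the amino group is axial.

axial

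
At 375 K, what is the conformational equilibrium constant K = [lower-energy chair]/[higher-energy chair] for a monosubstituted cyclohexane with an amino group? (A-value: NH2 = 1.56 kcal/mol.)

K ≈ 8.11

One chair has the amino group axial (E = 1.56 kcal/mol) and the other has it equatorial (E = 0).
ΔG = 1.56 kcal/mol between the two chairs.
K = exp(ΔG/RT) with R = 1.987×10⁻³ kcal mol⁻¹ K⁻¹ and T = 375 K gives K ≈ 8.11.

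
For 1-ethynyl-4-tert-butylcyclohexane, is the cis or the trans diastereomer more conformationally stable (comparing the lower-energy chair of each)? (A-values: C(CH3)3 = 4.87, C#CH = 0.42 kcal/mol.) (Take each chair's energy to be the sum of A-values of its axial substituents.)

At 1,4 positions (parity opposite): cis → (a,e or e,a); trans → (e,e or a,a).
Best chair for cis: E = 0.42 kcal/mol; best chair for trans: E = 0.00 kcal/mol.
The trans isomer is lower by 0.42 kcal/mol.

trans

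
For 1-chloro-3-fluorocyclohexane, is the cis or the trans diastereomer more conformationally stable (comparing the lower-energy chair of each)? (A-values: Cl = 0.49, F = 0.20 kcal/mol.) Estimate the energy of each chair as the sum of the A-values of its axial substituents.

At 1,3 positions (parity same): cis → (e,e or a,a); trans → (a,e or e,a).
Best chair for cis: E = 0.00 kcal/mol; best chair for trans: E = 0.20 kcal/mol.
The cis isomer is lower by 0.20 kcal/mol.

cis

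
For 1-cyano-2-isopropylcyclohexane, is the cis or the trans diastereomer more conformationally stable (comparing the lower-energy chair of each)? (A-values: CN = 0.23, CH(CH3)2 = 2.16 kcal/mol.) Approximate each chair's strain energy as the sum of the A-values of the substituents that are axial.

trans

At 1,2 positions (parity opposite): cis → (a,e or e,a); trans → (e,e or a,a).
Best chair for cis: E = 0.23 kcal/mol; best chair for trans: E = 0.00 kcal/mol.
The trans isomer is lower by 0.23 kcal/mol.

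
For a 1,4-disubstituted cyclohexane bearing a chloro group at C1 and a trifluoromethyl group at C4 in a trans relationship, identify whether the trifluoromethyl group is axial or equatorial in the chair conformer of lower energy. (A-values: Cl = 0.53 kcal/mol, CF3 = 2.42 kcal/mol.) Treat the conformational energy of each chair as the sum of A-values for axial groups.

equatorial

C1 and C4 have opposite parity, so for the trans isomer the two substituents are e,e in one chair and a,a in the other.
Chair I (chloro axial, trifluoromethyl axial): E = 2.95 kcal/mol.
Chair II (chloro equatorial, trifluoromethyl equatorial): E = 0.00 kcal/mol.
Chair II is the more stable (lower-energy) conformer, and in that chair the trifluoromethyl group is equatorial.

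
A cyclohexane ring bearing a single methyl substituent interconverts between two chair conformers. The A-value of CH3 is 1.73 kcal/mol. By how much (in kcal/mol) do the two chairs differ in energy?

A monosubstituted cyclohexane has one chair with the methyl group axial (E = A = 1.73 kcal/mol) and one with it equatorial (E = 0).
ΔE = 1.73 − 0 = 1.73 kcal/mol.

1.73 kcal/mol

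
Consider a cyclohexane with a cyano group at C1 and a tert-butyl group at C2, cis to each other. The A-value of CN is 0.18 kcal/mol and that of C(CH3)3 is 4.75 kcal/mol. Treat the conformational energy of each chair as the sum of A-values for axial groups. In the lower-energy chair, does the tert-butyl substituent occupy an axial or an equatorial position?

equatorial

C1 and C2 have opposite parity, so for the cis isomer the two substituents are one axial and one equatorial in each chair.
Chair I (cyano axial, tert-butyl equatorial): E = 0.18 kcal/mol.
Chair II (cyano equatorial, tert-butyl axial): E = 4.75 kcal/mol.
Chair I is the more stable (lower-energy) conformer, and in that chair the tert-butyl group is equatorial.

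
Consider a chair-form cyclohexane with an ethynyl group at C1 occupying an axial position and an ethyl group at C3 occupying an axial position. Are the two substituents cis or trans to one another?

cis

C1 and C3 have the same parity, so their axial bonds point in the same direction.
With same-parity carbons, two substituents on the same face are both axial or both equatorial; opposite faces give one of each.
Here the groups are axial/axial → same face → cis.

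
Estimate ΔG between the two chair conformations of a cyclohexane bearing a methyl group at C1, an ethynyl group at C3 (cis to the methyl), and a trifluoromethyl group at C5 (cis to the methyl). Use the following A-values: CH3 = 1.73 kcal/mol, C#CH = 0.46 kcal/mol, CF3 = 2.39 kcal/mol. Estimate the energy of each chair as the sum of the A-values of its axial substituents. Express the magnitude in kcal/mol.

4.58 kcal/mol

Chair I (methyl axial, ethynyl axial, trifluoromethyl axial): E = 4.58 kcal/mol.
Chair II (methyl equatorial, ethynyl equatorial, trifluoromethyl equatorial): E = 0.00 kcal/mol.
ΔE = 4.58 − 0.00 = 4.58 kcal/mol; chair II is more stable.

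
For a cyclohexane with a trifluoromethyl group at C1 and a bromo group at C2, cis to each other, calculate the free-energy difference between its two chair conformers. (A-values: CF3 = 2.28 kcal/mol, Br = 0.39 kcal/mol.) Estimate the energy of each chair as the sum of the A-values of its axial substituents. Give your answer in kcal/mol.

C1 and C2 have opposite parity, so for the cis isomer the two substituents are one axial and one equatorial in each chair.
Chair I (trifluoromethyl axial, bromo equatorial): E = 2.28 kcal/mol.
Chair II (trifluoromethyl equatorial, bromo axial): E = 0.39 kcal/mol.
ΔE = 2.28 − 0.39 = 1.89 kcal/mol; chair II is more stable.

1.89 kcal/mol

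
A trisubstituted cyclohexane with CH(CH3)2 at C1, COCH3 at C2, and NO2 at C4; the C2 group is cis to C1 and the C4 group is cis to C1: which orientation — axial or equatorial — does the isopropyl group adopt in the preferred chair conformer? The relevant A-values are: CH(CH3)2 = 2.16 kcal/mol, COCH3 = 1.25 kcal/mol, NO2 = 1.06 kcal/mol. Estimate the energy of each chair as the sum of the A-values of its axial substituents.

axial

Chair I (isopropyl axial, acetyl equatorial, nitro equatorial): E = 2.16 kcal/mol.
Chair II (isopropyl equatorial, acetyl axial, nitro axial): E = 2.31 kcal/mol.
Chair I is the more stable (lower-energy) conformer, and in that chair the isopropyl group is axial.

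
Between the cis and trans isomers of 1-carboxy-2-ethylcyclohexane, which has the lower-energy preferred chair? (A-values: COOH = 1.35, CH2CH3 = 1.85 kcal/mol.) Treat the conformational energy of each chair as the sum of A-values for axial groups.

At 1,2 positions (parity opposite): cis → (a,e or e,a); trans → (e,e or a,a).
Best chair for cis: E = 1.35 kcal/mol; best chair for trans: E = 0.00 kcal/mol.
The trans isomer is lower by 1.35 kcal/mol.

trans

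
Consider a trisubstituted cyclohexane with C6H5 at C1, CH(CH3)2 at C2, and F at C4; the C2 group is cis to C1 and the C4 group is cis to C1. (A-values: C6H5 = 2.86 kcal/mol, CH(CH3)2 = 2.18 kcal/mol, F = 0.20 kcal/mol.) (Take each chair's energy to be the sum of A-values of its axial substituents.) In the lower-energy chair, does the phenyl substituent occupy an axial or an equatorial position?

equatorial

Chair I (phenyl axial, isopropyl equatorial, fluoro equatorial): E = 2.86 kcal/mol.
Chair II (phenyl equatorial, isopropyl axial, fluoro axial): E = 2.38 kcal/mol.
Chair II is the more stable (lower-energy) conformer, and in that chair the phenyl group is equatorial.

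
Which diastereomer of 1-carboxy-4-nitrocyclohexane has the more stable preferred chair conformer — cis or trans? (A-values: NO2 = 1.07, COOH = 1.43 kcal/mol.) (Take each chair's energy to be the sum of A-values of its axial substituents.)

trans

At 1,4 positions (parity opposite): cis → (a,e or e,a); trans → (e,e or a,a).
Best chair for cis: E = 1.07 kcal/mol; best chair for trans: E = 0.00 kcal/mol.
The trans isomer is lower by 1.07 kcal/mol.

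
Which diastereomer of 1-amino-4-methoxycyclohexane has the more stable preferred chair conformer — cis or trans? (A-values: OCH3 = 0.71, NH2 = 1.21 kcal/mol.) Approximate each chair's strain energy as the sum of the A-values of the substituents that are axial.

trans

At 1,4 positions (parity opposite): cis → (a,e or e,a); trans → (e,e or a,a).
Best chair for cis: E = 0.71 kcal/mol; best chair for trans: E = 0.00 kcal/mol.
The trans isomer is lower by 0.71 kcal/mol.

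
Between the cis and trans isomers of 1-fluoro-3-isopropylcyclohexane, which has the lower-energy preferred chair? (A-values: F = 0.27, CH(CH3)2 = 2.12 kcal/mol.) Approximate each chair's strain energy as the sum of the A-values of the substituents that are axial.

At 1,3 positions (parity same): cis → (e,e or a,a); trans → (a,e or e,a).
Best chair for cis: E = 0.00 kcal/mol; best chair for trans: E = 0.27 kcal/mol.
The cis isomer is lower by 0.27 kcal/mol.

cis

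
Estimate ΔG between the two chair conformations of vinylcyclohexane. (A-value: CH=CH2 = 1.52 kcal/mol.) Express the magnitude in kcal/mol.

1.52 kcal/mol

A monosubstituted cyclohexane has one chair with the vinyl group axial (E = A = 1.52 kcal/mol) and one with it equatorial (E = 0).
ΔE = 1.52 − 0 = 1.52 kcal/mol.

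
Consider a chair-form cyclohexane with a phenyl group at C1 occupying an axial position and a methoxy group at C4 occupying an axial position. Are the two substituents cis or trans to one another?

C1 and C4 have opposite parity, so their axial bonds point in opposite directions.
With opposite-parity carbons, two substituents on the same face are one axial and one equatorial; opposite faces give both axial or both equatorial.
Here the groups are axial/axial → opposite face → trans.

trans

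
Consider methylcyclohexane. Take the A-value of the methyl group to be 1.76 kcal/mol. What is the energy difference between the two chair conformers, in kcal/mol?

A monosubstituted cyclohexane has one chair with the methyl group axial (E = A = 1.76 kcal/mol) and one with it equatorial (E = 0).
ΔE = 1.76 − 0 = 1.76 kcal/mol.

1.76 kcal/mol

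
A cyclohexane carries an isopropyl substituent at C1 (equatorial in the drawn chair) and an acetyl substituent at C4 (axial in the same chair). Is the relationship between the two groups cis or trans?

C1 and C4 have opposite parity, so their axial bonds point in opposite directions.
With opposite-parity carbons, two substituents on the same face are one axial and one equatorial; opposite faces give both axial or both equatorial.
Here the groups are equatorial/axial → same face → cis.

cis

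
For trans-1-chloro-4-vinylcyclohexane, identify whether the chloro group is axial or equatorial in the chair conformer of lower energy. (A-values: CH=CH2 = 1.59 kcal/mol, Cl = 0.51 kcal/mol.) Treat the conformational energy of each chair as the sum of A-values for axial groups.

equatorial

C1 and C4 have opposite parity, so for the trans isomer the two substituents are e,e in one chair and a,a in the other.
Chair I (vinyl axial, chloro axial): E = 2.10 kcal/mol.
Chair II (vinyl equatorial, chloro equatorial): E = 0.00 kcal/mol.
Chair II is the more stable (lower-energy) conformer, and in that chair the chloro group is equatorial.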